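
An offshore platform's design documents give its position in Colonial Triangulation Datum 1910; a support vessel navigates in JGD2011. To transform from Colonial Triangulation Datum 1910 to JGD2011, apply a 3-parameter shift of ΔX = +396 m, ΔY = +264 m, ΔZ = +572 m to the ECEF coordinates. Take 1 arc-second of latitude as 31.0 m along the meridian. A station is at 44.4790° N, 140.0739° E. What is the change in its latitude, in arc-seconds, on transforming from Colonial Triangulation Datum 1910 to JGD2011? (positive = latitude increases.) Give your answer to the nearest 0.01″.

sin φ = 0.700648, cos φ = 0.713507, sin λ = 0.641799, cos λ = -0.766873.
North component: ΔN = −sin φ cos λ·ΔX − sin φ sin λ·ΔY + cos φ·ΔZ = −(0.700648)(-0.766873)(396) − (0.700648)(0.641799)(264) + (0.713507)(572) = 502.19 m.
1° of latitude spans 3600 × 31.00 = 111600 m, so Δφ = 502.19 / 111600 × 3600 = 16.200″.

Δφ = 16.20″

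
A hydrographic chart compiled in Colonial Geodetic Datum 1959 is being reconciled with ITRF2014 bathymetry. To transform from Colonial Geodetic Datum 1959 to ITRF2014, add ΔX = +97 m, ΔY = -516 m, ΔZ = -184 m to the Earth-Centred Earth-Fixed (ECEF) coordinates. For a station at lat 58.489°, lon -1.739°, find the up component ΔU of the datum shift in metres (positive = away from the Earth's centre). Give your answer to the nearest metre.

ΔU = -98 m

The local up (radial) axis is (cos φ cos λ, cos φ sin λ, sin φ), giving ΔU = 50.675 + 8.184 − 156.867 = -98.01 m.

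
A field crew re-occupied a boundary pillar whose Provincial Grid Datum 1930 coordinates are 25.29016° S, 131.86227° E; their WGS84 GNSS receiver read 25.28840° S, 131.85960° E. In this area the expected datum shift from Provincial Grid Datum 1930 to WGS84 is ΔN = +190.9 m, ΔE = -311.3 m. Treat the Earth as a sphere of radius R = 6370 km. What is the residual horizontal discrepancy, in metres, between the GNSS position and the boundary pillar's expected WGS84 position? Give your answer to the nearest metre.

43 m

Observed coordinate differences: Δφ = +0.00176°, Δλ = -0.00267°.
Converting to metres (1° lat = 111177 m, cos φ = 0.904156): observed ΔN = 195.7 m, observed ΔE = -268.4 m.
Subtracting the expected shift leaves a residual of 195.7 − (190.9) = 4.8 m north and -268.4 − (-311.3) = 42.9 m east.
Residual distance = √(4.8² + 42.9²) = 43.2 m.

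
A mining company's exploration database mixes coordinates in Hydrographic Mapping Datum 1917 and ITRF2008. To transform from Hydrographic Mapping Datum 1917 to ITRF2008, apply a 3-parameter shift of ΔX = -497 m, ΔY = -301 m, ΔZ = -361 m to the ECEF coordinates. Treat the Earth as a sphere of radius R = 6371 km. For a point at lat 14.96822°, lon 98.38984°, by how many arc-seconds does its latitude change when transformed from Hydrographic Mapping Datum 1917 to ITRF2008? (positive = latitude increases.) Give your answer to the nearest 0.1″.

Δφ = -9.4″

sin φ = 0.258283, cos φ = 0.966069, sin λ = 0.989298, cos λ = -0.145908.
North component: ΔN = −sin φ cos λ·ΔX − sin φ sin λ·ΔY + cos φ·ΔZ = −(0.258283)(-0.145908)(-497) − (0.258283)(0.989298)(-301) + (0.966069)(-361) = -290.57 m.
1° of latitude spans πR/180 = 111195 m, so Δφ = -290.57 / 111195 × 3600 = -9.407″.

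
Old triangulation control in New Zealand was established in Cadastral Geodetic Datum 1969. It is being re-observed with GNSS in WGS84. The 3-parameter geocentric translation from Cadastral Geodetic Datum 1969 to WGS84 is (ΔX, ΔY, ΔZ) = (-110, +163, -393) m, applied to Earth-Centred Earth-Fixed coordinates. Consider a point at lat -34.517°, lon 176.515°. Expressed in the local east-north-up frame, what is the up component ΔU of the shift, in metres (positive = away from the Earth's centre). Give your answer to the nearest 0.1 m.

The local up (radial) axis is (cos φ cos λ, cos φ sin λ, sin φ), giving ΔU = 90.468 + 8.164 + 222.694 = 321.33 m.

ΔU = 321.3 m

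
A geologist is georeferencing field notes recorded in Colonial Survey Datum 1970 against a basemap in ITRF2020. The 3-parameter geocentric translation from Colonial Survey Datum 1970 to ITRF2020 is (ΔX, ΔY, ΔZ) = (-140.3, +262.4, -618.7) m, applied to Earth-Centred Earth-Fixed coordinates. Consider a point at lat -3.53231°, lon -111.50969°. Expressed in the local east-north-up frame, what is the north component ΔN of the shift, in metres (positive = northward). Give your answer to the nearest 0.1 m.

At φ = -3.53231°, λ = -111.50969°: sin φ = -0.061611, cos φ = 0.998100, sin λ = -0.930356, cos λ = -0.366659.
ΔN = −sin φ cos λ·ΔX − sin φ sin λ·ΔY + cos φ·ΔZ = −(-0.061611)(-0.366659)(-140.3) − (-0.061611)(-0.930356)(262.4) + (0.998100)(-618.7) = -629.40 m.

ΔN = -629.4 m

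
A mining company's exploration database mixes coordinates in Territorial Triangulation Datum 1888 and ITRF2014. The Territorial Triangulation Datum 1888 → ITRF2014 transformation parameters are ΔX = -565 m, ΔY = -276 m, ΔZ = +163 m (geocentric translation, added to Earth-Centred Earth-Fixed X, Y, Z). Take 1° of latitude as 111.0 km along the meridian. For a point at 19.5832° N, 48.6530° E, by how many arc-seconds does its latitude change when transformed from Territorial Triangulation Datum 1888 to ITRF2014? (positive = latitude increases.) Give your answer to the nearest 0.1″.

Δφ = 11.3″

sin φ = 0.335175, cos φ = 0.942156, sin λ = 0.750722, cos λ = 0.660618.
North component: ΔN = −sin φ cos λ·ΔX − sin φ sin λ·ΔY + cos φ·ΔZ = −(0.335175)(0.660618)(-565) − (0.335175)(0.750722)(-276) + (0.942156)(163) = 348.12 m.
1° of latitude spans 111000 m, so Δφ = 348.12 / 111000 × 3600 = 11.290″.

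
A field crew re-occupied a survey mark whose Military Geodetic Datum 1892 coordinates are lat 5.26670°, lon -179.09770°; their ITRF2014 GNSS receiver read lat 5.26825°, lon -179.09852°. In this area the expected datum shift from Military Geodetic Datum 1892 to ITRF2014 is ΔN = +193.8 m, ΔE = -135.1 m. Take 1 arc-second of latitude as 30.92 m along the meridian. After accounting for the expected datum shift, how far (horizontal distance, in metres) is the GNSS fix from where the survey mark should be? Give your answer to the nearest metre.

49 m

Observed coordinate differences: Δφ = +0.00155°, Δλ = -0.00082°.
Converting to metres (1° lat = 111312 m, cos φ = 0.995778): observed ΔN = 172.5 m, observed ΔE = -90.9 m.
Subtracting the expected shift leaves a residual of 172.5 − (193.8) = -21.3 m north and -90.9 − (-135.1) = 44.2 m east.
Residual distance = √((-21.3)² + 44.2²) = 49.1 m.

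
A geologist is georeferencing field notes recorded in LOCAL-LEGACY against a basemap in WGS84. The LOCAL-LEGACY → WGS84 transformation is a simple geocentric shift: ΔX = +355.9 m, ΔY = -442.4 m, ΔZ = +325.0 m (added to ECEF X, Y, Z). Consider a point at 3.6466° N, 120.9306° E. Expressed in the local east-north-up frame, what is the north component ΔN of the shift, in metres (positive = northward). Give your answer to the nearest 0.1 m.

At φ = 3.6466°, λ = 120.9306°: sin φ = 0.063602, cos φ = 0.997975, sin λ = 0.857791, cos λ = -0.513999.
ΔN = −sin φ cos λ·ΔX − sin φ sin λ·ΔY + cos φ·ΔZ = −(0.063602)(-0.513999)(355.9) − (0.063602)(0.857791)(-442.4) + (0.997975)(325.0) = 360.11 m.

ΔN = 360.1 m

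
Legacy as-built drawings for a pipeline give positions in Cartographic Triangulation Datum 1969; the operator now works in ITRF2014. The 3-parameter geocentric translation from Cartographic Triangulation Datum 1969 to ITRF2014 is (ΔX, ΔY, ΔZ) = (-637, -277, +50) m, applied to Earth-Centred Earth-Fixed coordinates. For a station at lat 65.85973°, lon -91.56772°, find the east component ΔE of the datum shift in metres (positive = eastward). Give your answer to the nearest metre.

ΔE = -629 m

The local east axis at (φ, λ) is (−sin λ, cos λ, 0), so ΔE = −sin(-91.56772°)·(-637) + cos(-91.56772°)·(-277) = -629.18 m.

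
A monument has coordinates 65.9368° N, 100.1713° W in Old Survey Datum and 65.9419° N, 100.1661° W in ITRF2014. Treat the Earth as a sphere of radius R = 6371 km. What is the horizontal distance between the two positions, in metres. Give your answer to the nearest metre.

Δφ = 65.9419° − 65.9368° = +0.0051°; Δλ = -100.1661° − -100.1713° = +0.0052°.
1° along a meridian = πR/180 = 111195 m.
ΔN = Δφ × 111195 = 567.1 m; ΔE = Δλ × 111195 × cos(65.9368°) = +0.0052 × 111195 × 0.407744 = 235.8 m.
Distance = √(ΔE² + ΔN²) = √(235.8² + 567.1²) = 614.1 m.

614 m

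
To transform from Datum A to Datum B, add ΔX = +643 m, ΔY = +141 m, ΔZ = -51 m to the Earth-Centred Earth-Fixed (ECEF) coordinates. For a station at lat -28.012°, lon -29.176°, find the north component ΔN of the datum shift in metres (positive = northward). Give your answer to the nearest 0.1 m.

At φ = -28.012°, λ = -29.176°: sin φ = -0.469656, cos φ = 0.882849, sin λ = -0.487494, cos λ = 0.873126.
ΔN = −sin φ cos λ·ΔX − sin φ sin λ·ΔY + cos φ·ΔZ = −(-0.469656)(0.873126)(643) − (-0.469656)(-0.487494)(141) + (0.882849)(-51) = 186.37 m.

ΔN = 186.4 m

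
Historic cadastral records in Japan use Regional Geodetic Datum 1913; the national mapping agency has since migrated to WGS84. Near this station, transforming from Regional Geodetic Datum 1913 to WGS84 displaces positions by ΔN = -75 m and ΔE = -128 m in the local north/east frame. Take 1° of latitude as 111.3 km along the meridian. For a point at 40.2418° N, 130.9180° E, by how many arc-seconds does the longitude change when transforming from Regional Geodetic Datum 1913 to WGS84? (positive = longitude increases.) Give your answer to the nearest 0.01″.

At latitude 40.2418°, cos φ = 0.763325.
1° of longitude at this latitude = 111.3 × cos φ = 84.96 km, so Δλ = -128.0 / 84958.1 = -0.0015066° = -5.424″.

Δλ = -5.42″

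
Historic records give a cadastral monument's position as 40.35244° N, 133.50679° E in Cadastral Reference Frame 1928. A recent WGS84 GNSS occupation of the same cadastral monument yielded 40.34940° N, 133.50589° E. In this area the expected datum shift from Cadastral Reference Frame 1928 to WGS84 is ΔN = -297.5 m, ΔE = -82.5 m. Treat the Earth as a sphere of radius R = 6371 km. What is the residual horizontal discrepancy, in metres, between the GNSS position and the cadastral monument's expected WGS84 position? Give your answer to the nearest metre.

Observed coordinate differences: Δφ = -0.00304°, Δλ = -0.00090°.
Converting to metres (1° lat = 111195 m, cos φ = 0.762076): observed ΔN = -338.0 m, observed ΔE = -76.3 m.
Subtracting the expected shift leaves a residual of -338.0 − (-297.5) = -40.5 m north and -76.3 − (-82.5) = 6.2 m east.
Residual distance = √((-40.5)² + 6.2²) = 41.0 m.

41 m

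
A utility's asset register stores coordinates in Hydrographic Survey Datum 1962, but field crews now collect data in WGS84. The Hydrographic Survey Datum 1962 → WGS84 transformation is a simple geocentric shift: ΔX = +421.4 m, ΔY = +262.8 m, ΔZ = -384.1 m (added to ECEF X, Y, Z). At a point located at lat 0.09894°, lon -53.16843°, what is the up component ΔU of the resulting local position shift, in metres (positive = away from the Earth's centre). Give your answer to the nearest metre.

The local up (radial) axis is (cos φ cos λ, cos φ sin λ, sin φ), giving ΔU = 252.614 − 210.345 − 0.663 = 41.61 m.

ΔU = 42 m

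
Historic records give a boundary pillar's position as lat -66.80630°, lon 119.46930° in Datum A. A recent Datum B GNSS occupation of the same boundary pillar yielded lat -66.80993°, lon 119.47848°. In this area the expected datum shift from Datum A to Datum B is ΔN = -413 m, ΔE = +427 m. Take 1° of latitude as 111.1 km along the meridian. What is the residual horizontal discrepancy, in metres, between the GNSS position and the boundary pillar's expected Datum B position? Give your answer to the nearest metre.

27 m

Observed coordinate differences: Δφ = -0.00363°, Δλ = +0.00918°.
Converting to metres (1° lat = 111100 m, cos φ = 0.393841): observed ΔN = -403.3 m, observed ΔE = 401.7 m.
Subtracting the expected shift leaves a residual of -403.3 − (-413) = 9.7 m north and 401.7 − (427) = -25.3 m east.
Residual distance = √(9.7² + (-25.3)²) = 27.1 m.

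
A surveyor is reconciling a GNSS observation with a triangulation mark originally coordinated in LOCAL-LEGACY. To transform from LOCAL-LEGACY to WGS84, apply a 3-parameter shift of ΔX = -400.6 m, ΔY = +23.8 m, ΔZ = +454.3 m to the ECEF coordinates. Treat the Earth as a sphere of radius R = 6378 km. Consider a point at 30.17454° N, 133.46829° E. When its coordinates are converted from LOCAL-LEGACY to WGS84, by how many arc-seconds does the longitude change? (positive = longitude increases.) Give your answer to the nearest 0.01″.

Δλ = 10.26″

sin φ = 0.502636, cos φ = 0.864498, sin λ = 0.725755, cos λ = -0.687953.
East component: ΔE = −sin λ·ΔX + cos λ·ΔY = −(0.725755)(-400.6) + (-0.687953)(23.8) = 274.36 m.
1° of latitude spans πR/180 = 111317 m; at latitude φ, 1° of longitude spans that × cos φ = 96233.4 m, so Δλ = 274.36 / 96233.4 × 3600 = 10.264″.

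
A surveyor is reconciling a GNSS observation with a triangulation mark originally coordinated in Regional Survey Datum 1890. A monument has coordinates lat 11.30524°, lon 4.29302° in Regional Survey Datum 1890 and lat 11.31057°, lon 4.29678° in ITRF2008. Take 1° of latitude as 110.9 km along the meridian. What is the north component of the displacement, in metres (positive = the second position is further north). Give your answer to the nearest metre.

Δφ = 11.31057° − 11.30524° = +0.00533°; Δλ = 4.29678° − 4.29302° = +0.00376°.
ΔN = Δφ × 110900 = 591.1 m; ΔE = Δλ × 110900 × cos(11.30524°) = +0.00376 × 110900 × 0.980597 = 408.9 m.

ΔN = 591 m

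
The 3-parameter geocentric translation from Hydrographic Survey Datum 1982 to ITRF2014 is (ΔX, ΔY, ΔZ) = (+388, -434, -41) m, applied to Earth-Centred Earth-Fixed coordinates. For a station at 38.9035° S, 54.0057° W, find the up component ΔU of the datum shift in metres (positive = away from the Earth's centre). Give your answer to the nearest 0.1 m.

ΔU = 476.5 m

The local up (radial) axis is (cos φ cos λ, cos φ sin λ, sin φ), giving ΔU = 177.454 + 273.258 + 25.748 = 476.46 m.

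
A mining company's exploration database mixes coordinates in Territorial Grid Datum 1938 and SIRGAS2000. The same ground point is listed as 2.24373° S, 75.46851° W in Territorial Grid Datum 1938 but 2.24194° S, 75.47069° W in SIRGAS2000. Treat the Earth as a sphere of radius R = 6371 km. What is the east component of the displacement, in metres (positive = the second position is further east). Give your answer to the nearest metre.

ΔE = -242 m

Δφ = -2.24194° − -2.24373° = +0.00179°; Δλ = -75.47069° − -75.46851° = -0.00218°.
1° along a meridian = πR/180 = 111195 m.
ΔN = Δφ × 111195 = 199.0 m; ΔE = Δλ × 111195 × cos(-2.24373°) = -0.00218 × 111195 × 0.999233 = -242.2 m.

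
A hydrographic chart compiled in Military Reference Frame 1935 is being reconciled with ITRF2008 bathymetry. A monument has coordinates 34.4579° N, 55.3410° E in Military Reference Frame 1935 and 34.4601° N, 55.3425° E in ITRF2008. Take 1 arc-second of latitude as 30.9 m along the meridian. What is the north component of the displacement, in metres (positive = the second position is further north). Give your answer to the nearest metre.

ΔN = 245 m

Δφ = 34.4601° − 34.4579° = +0.0022°; Δλ = 55.3425° − 55.3410° = +0.0015°.
1° of latitude = 3600 × 30.90 = 111240 m.
ΔN = Δφ × 111240 = 244.7 m; ΔE = Δλ × 111240 × cos(34.4579°) = +0.0015 × 111240 × 0.824542 = 137.6 m.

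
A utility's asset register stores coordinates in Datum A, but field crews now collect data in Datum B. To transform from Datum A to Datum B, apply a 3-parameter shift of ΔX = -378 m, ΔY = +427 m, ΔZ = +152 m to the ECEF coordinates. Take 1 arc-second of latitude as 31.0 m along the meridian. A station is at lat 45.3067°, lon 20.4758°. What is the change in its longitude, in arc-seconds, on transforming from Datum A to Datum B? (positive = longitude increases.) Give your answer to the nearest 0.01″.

sin φ = 0.710882, cos φ = 0.703312, sin λ = 0.349812, cos λ = 0.936820.
East component: ΔE = −sin λ·ΔX + cos λ·ΔY = −(0.349812)(-378) + (0.936820)(427) = 532.25 m.
1° of latitude spans 3600 × 31.00 = 111600 m; at latitude φ, 1° of longitude spans that × cos φ = 78489.6 m, so Δλ = 532.25 / 78489.6 × 3600 = 24.412″.

Δλ = 24.41″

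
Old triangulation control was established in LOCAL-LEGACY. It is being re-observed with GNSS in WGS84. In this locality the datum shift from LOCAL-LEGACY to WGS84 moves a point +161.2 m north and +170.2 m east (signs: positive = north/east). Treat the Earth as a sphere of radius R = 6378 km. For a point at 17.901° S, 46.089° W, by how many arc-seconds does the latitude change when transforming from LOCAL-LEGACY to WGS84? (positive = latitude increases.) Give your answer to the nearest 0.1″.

Δφ = 5.2″

On a sphere of radius R, 1 rad of latitude = R, so Δφ = ΔN / R = 161.2 / 6378000 = 2.5274e-05 rad = 5.213″.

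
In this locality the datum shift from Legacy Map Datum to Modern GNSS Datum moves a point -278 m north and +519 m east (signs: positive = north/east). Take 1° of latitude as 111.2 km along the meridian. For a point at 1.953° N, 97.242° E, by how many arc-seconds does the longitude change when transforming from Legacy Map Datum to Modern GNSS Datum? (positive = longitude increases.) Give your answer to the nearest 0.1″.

At latitude 1.953°, cos φ = 0.999419.
1° of longitude at this latitude = 111.2 × cos φ = 111.14 km, so Δλ = 519.0 / 111135.4 = 0.0046700° = 16.812″.

Δλ = 16.8″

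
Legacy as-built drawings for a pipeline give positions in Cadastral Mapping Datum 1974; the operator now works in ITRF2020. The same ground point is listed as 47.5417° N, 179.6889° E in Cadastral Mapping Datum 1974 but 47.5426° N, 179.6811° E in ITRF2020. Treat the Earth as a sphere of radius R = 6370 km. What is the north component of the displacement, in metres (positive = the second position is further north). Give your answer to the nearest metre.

ΔN = 100 m

Δφ = 47.5426° − 47.5417° = +0.0009°; Δλ = 179.6811° − 179.6889° = -0.0078°.
1° along a meridian = πR/180 = 111177 m.
ΔN = Δφ × 111177 = 100.1 m; ΔE = Δλ × 111177 × cos(47.5417°) = -0.0078 × 111177 × 0.675053 = -585.4 m.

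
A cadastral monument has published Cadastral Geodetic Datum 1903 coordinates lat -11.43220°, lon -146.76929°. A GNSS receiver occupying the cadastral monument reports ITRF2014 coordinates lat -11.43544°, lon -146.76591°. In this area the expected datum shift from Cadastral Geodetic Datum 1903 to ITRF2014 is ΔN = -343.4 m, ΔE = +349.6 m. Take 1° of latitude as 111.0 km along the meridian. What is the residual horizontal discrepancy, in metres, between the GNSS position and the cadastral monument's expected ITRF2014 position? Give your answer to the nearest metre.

Observed coordinate differences: Δφ = -0.00324°, Δλ = +0.00338°.
Converting to metres (1° lat = 111000 m, cos φ = 0.980160): observed ΔN = -359.6 m, observed ΔE = 367.7 m.
Subtracting the expected shift leaves a residual of -359.6 − (-343.4) = -16.2 m north and 367.7 − (349.6) = 18.1 m east.
Residual distance = √((-16.2)² + 18.1²) = 24.3 m.

24 m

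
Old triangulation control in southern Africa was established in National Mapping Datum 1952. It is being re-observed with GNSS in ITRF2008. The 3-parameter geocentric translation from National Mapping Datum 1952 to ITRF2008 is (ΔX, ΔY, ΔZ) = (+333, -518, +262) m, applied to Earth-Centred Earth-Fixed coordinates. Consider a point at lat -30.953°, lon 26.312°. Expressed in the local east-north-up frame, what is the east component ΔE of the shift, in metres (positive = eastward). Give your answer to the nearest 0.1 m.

The local east axis at (φ, λ) is (−sin λ, cos λ, 0), so ΔE = −sin(26.312°)·333 + cos(26.312°)·(-518) = -611.94 m.

ΔE = -611.9 m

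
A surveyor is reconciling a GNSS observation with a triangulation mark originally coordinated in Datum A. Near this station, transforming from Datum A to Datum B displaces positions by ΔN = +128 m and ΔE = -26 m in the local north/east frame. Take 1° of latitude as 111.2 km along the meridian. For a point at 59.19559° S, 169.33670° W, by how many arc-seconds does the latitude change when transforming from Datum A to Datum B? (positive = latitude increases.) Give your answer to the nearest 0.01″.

Δφ = 4.14″

1° of latitude = 111.2 km, so Δφ = 128.0 / 111200 = 0.0011511° = 4.144″.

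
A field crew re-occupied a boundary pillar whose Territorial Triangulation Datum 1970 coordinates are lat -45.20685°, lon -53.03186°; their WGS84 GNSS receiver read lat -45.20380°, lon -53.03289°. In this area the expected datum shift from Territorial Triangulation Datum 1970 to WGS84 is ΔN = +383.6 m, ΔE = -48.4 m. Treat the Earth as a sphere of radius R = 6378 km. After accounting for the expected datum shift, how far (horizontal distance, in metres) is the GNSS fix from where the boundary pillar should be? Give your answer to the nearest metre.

55 m

Observed coordinate differences: Δφ = +0.00305°, Δλ = -0.00103°.
Converting to metres (1° lat = 111317 m, cos φ = 0.704549): observed ΔN = 339.5 m, observed ΔE = -80.8 m.
Subtracting the expected shift leaves a residual of 339.5 − (383.6) = -44.1 m north and -80.8 − (-48.4) = -32.4 m east.
Residual distance = √((-44.1)² + (-32.4)²) = 54.7 m.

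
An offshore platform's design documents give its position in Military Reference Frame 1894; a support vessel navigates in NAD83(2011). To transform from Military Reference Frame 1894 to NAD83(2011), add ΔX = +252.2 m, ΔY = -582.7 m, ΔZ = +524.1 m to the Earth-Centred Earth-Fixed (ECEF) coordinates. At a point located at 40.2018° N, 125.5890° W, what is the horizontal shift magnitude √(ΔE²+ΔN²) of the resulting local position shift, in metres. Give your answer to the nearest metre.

The local east axis at (φ, λ) is (−sin λ, cos λ, 0), so ΔE = −sin(-125.5890°)·252.2 + cos(-125.5890°)·(-582.7) = 544.20 m.
The local north axis is (−sin φ cos λ, −sin φ sin λ, cos φ), giving ΔN = 94.739 − 305.867 + 400.295 = 189.17 m.
Horizontal magnitude = √(ΔE² + ΔN²) = √(544.20² + 189.17²) = 576.14 m.

576 m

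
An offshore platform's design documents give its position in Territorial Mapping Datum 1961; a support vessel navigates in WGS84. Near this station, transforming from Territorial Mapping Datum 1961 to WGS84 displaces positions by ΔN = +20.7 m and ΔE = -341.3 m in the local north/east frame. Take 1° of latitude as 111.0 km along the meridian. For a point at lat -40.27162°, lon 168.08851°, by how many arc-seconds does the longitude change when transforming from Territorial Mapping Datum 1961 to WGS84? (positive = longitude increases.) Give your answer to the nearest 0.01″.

At latitude -40.27162°, cos φ = 0.762989.
1° of longitude at this latitude = 111.0 × cos φ = 84.69 km, so Δλ = -341.3 / 84691.7 = -0.0040299° = -14.508″.

Δλ = -14.51″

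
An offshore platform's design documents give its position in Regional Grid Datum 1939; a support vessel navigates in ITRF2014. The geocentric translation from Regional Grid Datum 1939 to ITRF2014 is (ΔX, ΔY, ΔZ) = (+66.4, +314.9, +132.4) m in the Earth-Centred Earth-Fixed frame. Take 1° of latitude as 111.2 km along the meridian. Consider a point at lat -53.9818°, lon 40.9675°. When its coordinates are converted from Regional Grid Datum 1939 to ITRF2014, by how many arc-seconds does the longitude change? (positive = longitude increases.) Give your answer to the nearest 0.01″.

Δλ = 10.69″

sin φ = -0.808830, cos φ = 0.588042, sin λ = 0.655631, cos λ = 0.755082.
East component: ΔE = −sin λ·ΔX + cos λ·ΔY = −(0.655631)(66.4) + (0.755082)(314.9) = 194.24 m.
1° of latitude spans 111200 m; at latitude φ, 1° of longitude spans that × cos φ = 65390.3 m, so Δλ = 194.24 / 65390.3 × 3600 = 10.694″.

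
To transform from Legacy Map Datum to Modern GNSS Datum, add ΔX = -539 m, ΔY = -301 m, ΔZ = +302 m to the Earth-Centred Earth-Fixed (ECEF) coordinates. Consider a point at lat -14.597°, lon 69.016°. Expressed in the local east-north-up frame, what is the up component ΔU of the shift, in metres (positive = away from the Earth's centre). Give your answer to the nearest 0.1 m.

At φ = -14.597°, λ = 69.016°: sin φ = -0.252019, cos φ = 0.967722, sin λ = 0.933680, cos λ = 0.358107.
ΔU = cos φ cos λ·ΔX + cos φ sin λ·ΔY + sin φ·ΔZ = (0.967722)(0.358107)(-539) + (0.967722)(0.933680)(-301) + (-0.252019)(302) = -534.87 m.

ΔU = -534.9 m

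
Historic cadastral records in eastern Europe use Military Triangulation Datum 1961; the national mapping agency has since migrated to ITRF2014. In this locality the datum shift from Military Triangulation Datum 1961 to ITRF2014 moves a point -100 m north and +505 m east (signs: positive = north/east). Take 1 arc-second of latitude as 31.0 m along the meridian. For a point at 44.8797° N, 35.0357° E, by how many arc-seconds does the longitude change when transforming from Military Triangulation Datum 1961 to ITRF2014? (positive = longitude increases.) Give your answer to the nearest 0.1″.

At latitude 44.8797°, cos φ = 0.708590.
1″ of longitude at this latitude = 31.00 × cos φ = 21.9663 m, so Δλ = 505.0 / 21.9663 = 22.990″.

Δλ = 23.0″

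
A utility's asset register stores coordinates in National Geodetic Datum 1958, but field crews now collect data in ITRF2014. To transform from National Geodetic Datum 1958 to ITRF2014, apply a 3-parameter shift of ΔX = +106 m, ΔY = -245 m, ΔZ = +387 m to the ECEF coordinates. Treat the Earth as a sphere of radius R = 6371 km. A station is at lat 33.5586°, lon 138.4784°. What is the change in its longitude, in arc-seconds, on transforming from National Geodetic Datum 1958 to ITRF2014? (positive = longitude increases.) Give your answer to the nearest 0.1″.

Δλ = 4.4″

sin φ = 0.552790, cos φ = 0.833321, sin λ = 0.662902, cos λ = -0.748706.
East component: ΔE = −sin λ·ΔX + cos λ·ΔY = −(0.662902)(106) + (-0.748706)(-245) = 113.17 m.
1° of latitude spans πR/180 = 111195 m; at latitude φ, 1° of longitude spans that × cos φ = 92661.1 m, so Δλ = 113.17 / 92661.1 × 3600 = 4.397″.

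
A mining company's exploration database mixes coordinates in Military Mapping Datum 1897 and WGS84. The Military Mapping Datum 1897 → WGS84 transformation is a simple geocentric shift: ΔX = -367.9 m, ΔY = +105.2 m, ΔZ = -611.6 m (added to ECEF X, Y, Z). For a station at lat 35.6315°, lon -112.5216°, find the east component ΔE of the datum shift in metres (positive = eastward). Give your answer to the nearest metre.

ΔE = -380 m

The local east axis at (φ, λ) is (−sin λ, cos λ, 0), so ΔE = −sin(-112.5216°)·(-367.9) + cos(-112.5216°)·105.2 = -380.14 m.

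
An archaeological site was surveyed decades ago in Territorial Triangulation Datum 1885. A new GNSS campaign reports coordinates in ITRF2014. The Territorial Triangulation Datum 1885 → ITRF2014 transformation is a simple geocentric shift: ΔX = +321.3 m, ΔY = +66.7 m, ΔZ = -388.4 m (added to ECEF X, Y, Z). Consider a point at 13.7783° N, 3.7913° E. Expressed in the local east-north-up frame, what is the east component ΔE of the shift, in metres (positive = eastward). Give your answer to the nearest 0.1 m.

ΔE = 45.3 m

The local east axis at (φ, λ) is (−sin λ, cos λ, 0), so ΔE = −sin(3.7913°)·321.3 + cos(3.7913°)·66.7 = 45.31 m.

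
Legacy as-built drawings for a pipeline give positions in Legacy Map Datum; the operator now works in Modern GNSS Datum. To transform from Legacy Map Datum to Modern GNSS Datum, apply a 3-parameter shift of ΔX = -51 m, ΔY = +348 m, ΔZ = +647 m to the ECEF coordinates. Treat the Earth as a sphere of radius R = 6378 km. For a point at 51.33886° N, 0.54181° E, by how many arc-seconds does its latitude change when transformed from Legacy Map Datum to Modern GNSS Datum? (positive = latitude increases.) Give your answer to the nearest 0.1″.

Δφ = 14.3″

sin φ = 0.780854, cos φ = 0.624713, sin λ = 0.009456, cos λ = 0.999955.
North component: ΔN = −sin φ cos λ·ΔX − sin φ sin λ·ΔY + cos φ·ΔZ = −(0.780854)(0.999955)(-51) − (0.780854)(0.009456)(348) + (0.624713)(647) = 441.44 m.
1° of latitude spans πR/180 = 111317 m, so Δφ = 441.44 / 111317 × 3600 = 14.276″.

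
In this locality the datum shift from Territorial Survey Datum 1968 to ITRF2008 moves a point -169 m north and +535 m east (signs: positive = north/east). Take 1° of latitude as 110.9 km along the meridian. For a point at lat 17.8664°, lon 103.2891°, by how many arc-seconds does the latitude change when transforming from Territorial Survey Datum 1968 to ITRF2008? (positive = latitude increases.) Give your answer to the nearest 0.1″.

1° of latitude = 110.9 km, so Δφ = -169.0 / 110900 = -0.0015239° = -5.486″.

Δφ = -5.5″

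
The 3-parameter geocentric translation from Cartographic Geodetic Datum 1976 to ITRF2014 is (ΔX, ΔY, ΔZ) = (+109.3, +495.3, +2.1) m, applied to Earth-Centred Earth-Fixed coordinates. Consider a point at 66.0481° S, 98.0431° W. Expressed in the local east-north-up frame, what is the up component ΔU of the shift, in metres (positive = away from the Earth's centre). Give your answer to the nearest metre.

The local up (radial) axis is (cos φ cos λ, cos φ sin λ, sin φ), giving ΔU = -6.209 − 199.099 − 1.919 = -207.23 m.

ΔU = -207 m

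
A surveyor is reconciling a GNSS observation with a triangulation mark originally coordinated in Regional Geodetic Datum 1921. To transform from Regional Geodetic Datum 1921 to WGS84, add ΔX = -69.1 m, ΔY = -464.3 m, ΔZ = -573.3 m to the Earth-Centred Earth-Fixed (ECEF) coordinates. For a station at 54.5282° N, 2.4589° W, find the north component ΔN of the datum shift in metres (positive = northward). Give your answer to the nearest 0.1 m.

ΔN = -292.7 m

The local north axis is (−sin φ cos λ, −sin φ sin λ, cos φ), giving ΔN = 56.223 − 16.223 − 332.687 = -292.69 m.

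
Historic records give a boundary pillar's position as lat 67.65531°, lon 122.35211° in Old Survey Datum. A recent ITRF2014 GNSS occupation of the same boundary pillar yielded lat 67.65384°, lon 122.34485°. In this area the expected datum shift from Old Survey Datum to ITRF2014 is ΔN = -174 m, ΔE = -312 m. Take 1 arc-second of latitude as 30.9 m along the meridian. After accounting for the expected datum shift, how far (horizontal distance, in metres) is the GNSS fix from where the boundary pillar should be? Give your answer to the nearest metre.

12 m

Observed coordinate differences: Δφ = -0.00147°, Δλ = -0.00726°.
Converting to metres (1° lat = 111240 m, cos φ = 0.380178): observed ΔN = -163.5 m, observed ΔE = -307.0 m.
Subtracting the expected shift leaves a residual of -163.5 − (-174) = 10.5 m north and -307.0 − (-312) = 5.0 m east.
Residual distance = √(10.5² + 5.0²) = 11.6 m.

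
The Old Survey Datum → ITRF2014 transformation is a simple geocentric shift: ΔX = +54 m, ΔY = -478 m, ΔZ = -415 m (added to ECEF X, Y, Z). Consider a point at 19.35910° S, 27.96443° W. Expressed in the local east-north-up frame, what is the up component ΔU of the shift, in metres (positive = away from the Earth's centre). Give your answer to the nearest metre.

ΔU = 394 m

The local up (radial) axis is (cos φ cos λ, cos φ sin λ, sin φ), giving ΔU = 44.998 + 211.472 + 137.567 = 394.04 m.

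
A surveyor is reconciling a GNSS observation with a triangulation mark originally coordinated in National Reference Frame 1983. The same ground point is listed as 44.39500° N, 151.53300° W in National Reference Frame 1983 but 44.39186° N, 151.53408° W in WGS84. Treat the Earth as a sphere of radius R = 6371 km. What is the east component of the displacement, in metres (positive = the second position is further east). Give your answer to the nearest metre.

Δφ = 44.39186° − 44.39500° = -0.00314°; Δλ = -151.53408° − -151.53300° = -0.00108°.
1° along a meridian = πR/180 = 111195 m.
ΔN = Δφ × 111195 = -349.2 m; ΔE = Δλ × 111195 × cos(44.39500°) = -0.00108 × 111195 × 0.714534 = -85.8 m.

ΔE = -86 m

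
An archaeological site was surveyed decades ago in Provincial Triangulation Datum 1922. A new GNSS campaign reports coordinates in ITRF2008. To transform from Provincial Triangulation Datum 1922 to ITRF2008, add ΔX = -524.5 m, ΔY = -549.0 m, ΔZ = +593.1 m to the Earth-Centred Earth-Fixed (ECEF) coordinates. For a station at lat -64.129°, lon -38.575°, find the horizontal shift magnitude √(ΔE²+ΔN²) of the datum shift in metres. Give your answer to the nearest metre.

The local east axis at (φ, λ) is (−sin λ, cos λ, 0), so ΔE = −sin(-38.575°)·(-524.5) + cos(-38.575°)·(-549.0) = -756.25 m.
The local north axis is (−sin φ cos λ, −sin φ sin λ, cos φ), giving ΔN = -368.954 + 308.015 + 258.797 = 197.86 m.
Horizontal magnitude = √(ΔE² + ΔN²) = √((-756.25)² + 197.86²) = 781.70 m.

782 m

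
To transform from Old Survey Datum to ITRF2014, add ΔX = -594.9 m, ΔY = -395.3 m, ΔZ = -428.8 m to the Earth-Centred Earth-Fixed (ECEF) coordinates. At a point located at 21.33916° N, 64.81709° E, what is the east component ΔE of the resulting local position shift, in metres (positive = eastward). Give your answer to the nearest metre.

ΔE = 370 m

The local east axis at (φ, λ) is (−sin λ, cos λ, 0), so ΔE = −sin(64.81709°)·(-594.9) + cos(64.81709°)·(-395.3) = 370.15 m.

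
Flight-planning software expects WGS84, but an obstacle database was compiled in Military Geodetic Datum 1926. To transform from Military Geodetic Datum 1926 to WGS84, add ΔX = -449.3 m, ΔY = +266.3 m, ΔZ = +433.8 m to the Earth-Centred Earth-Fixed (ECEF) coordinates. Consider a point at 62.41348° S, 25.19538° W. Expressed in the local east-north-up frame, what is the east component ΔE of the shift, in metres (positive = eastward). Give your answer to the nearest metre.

The local east axis at (φ, λ) is (−sin λ, cos λ, 0), so ΔE = −sin(-25.19538°)·(-449.3) + cos(-25.19538°)·266.3 = 49.69 m.

ΔE = 50 m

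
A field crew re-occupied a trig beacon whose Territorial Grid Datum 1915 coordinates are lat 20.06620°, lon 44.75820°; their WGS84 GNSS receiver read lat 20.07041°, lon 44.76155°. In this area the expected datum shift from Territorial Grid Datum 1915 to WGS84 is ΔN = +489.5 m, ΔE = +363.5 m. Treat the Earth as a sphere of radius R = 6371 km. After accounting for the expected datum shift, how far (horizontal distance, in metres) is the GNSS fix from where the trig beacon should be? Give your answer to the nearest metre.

Observed coordinate differences: Δφ = +0.00421°, Δλ = +0.00335°.
Converting to metres (1° lat = 111195 m, cos φ = 0.939297): observed ΔN = 468.1 m, observed ΔE = 349.9 m.
Subtracting the expected shift leaves a residual of 468.1 − (489.5) = -21.4 m north and 349.9 − (363.5) = -13.6 m east.
Residual distance = √((-21.4)² + (-13.6)²) = 25.3 m.

25 m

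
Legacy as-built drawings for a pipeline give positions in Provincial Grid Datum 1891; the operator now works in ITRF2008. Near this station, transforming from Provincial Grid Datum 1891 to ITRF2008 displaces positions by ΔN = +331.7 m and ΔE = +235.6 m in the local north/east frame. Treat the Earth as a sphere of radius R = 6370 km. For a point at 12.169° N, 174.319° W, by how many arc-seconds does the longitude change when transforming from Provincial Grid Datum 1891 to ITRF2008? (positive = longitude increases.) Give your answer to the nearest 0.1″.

Δλ = 7.8″

At latitude 12.169°, cos φ = 0.977530.
One radian of longitude at latitude φ spans R cos φ, so Δλ = ΔE / (R cos φ) = 235.6 / (6370000 × 0.977530) = 3.7836e-05 rad = 7.804″.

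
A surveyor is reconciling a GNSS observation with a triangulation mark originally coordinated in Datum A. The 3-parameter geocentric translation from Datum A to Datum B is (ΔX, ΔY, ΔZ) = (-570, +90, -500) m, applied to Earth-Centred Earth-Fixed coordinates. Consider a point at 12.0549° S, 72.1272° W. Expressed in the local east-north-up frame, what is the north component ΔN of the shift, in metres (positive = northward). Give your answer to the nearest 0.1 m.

ΔN = -543.4 m

The local north axis is (−sin φ cos λ, −sin φ sin λ, cos φ), giving ΔN = -36.535 − 17.889 − 488.974 = -543.40 m.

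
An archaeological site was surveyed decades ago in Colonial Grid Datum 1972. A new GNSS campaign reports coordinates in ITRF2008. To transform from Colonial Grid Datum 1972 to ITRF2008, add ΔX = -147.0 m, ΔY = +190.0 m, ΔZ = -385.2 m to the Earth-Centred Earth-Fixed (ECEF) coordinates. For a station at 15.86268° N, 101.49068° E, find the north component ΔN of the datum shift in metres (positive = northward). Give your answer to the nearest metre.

ΔN = -429 m

At φ = 15.86268°, λ = 101.49068°: sin φ = 0.273333, cos φ = 0.961920, sin λ = 0.979957, cos λ = -0.199209.
ΔN = −sin φ cos λ·ΔX − sin φ sin λ·ΔY + cos φ·ΔZ = −(0.273333)(-0.199209)(-147.0) − (0.273333)(0.979957)(190.0) + (0.961920)(-385.2) = -429.43 m.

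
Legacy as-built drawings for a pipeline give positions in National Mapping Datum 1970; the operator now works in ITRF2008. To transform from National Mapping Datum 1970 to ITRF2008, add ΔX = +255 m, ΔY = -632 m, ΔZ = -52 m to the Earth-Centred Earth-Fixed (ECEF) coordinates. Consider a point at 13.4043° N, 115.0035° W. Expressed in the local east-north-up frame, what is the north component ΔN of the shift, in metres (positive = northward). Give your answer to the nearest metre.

At φ = 13.4043°, λ = -115.0035°: sin φ = 0.231821, cos φ = 0.972758, sin λ = -0.906282, cos λ = -0.422674.
ΔN = −sin φ cos λ·ΔX − sin φ sin λ·ΔY + cos φ·ΔZ = −(0.231821)(-0.422674)(255) − (0.231821)(-0.906282)(-632) + (0.972758)(-52) = -158.38 m.

ΔN = -158 m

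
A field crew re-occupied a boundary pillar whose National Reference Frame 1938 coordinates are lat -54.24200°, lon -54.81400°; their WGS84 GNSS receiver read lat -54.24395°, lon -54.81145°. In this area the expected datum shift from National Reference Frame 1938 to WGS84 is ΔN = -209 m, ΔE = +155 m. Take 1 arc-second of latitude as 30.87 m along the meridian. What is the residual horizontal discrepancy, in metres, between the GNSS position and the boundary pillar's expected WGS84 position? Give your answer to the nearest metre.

13 m

Observed coordinate differences: Δφ = -0.00195°, Δλ = +0.00255°.
Converting to metres (1° lat = 111132 m, cos φ = 0.584363): observed ΔN = -216.7 m, observed ΔE = 165.6 m.
Subtracting the expected shift leaves a residual of -216.7 − (-209) = -7.7 m north and 165.6 − (155) = 10.6 m east.
Residual distance = √((-7.7)² + 10.6²) = 13.1 m.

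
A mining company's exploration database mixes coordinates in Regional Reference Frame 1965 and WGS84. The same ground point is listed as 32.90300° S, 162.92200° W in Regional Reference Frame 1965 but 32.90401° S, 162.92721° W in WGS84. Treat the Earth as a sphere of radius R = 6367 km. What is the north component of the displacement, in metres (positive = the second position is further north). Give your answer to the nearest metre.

ΔN = -112 m

Δφ = -32.90401° − -32.90300° = -0.00101°; Δλ = -162.92721° − -162.92200° = -0.00521°.
1° along a meridian = πR/180 = 111125 m.
ΔN = Δφ × 111125 = -112.2 m; ΔE = Δλ × 111125 × cos(-32.90300°) = -0.00521 × 111125 × 0.839591 = -486.1 m.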